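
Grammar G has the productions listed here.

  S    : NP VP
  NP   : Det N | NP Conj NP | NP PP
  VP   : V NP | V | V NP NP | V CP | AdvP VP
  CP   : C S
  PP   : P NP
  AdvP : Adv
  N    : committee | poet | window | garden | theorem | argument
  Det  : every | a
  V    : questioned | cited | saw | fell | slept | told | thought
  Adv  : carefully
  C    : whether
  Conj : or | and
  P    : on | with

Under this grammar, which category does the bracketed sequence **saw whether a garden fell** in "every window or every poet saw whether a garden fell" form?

[S [NP [NP [Det every] [N window]] [Conj or] [NP [Det every] [N poet]]] [VP [V saw] [CP [C whether] [S [NP [Det a] [N garden]] [VP [V fell]]]]]]
The span 'saw whether a garden fell' is the VP node built by VP → V CP.

VP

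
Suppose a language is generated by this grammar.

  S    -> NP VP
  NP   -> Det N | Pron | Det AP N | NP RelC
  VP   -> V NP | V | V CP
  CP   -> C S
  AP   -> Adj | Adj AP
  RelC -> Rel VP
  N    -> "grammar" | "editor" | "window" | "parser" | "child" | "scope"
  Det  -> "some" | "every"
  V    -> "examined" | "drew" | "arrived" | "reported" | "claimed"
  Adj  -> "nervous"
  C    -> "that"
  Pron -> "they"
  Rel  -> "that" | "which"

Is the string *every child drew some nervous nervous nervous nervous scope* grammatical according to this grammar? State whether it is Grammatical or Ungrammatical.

[S [NP [Det every] [N child]] [VP [V drew] [NP [Det some] [AP [Adj nervous] [AP [Adj nervous] [AP [Adj nervous] [AP [Adj nervous]]]]] [N scope]]]]
Each bracket corresponds to one application of a listed rule, so the string is derivable from S.

Grammatical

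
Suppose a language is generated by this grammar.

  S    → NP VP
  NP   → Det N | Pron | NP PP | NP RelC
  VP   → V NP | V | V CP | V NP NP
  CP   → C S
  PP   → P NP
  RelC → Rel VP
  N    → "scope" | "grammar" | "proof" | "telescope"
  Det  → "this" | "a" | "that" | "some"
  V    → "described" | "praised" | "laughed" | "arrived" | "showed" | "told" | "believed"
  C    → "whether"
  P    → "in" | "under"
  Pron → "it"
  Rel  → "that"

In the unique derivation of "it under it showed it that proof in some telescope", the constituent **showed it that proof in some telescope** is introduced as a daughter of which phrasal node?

[S [NP [NP [Pron it]] [PP [P under] [NP [Pron it]]]] [VP [V showed] [NP [Pron it]] [NP [NP [Det that] [N proof]] [PP [P in] [NP [Det some] [N telescope]]]]]]
The span 'showed it that proof in some telescope' is the VP node built by VP → V NP NP.
Its mother is the S built by S → NP VP.

S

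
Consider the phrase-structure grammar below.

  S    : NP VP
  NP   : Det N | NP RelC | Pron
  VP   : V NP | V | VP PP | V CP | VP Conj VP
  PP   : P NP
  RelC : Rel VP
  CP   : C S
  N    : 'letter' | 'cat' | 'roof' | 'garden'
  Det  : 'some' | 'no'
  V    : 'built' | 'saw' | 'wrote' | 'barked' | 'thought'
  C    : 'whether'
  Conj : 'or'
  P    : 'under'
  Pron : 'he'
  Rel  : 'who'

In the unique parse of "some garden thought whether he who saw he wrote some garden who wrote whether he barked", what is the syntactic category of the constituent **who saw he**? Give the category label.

S
  NP
    Det: some
    N: garden
  VP
    V: thought
    CP
      C: whether
      S
        NP
          NP
            Pron: he
          RelC
            Rel: who
            VP
              V: saw
              NP
                Pron: he
        VP
          V: wrote
          NP
            NP
              Det: some
              N: garden
            RelC
              Rel: who
              VP
                V: wrote
                CP
                  C: whether
                  S
                    NP
                      Pron: he
                    VP
                      V: barked
The span 'who saw he' is the RelC node built by RelC → Rel VP.

RelC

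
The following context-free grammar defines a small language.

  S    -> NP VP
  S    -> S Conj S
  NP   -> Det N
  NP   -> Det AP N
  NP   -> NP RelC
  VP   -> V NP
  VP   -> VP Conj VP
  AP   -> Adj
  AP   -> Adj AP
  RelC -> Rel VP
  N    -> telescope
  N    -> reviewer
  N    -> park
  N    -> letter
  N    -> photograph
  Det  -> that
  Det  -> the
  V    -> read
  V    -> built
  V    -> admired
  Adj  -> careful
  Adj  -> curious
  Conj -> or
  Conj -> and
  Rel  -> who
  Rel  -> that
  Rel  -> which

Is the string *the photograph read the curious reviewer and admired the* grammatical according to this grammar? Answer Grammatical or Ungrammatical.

For S → NP VP, the only prefix that parses as NP is 'the photograph', but the remainder 'read the curious reviewer and admired the' is not a VP under these rules. The alternative S rule S → S Conj S likewise has no satisfying split.

Ungrammatical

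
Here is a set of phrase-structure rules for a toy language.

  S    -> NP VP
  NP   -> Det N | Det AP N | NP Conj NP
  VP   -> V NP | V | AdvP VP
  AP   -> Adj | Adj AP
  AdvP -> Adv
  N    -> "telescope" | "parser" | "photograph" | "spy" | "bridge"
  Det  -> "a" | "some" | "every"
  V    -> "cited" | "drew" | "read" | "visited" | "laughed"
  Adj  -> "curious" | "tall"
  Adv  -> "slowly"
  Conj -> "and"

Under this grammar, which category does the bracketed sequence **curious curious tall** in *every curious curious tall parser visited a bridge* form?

S
  NP
    Det: every
    AP
      Adj: curious
      AP
        Adj: curious
        AP
          Adj: tall
    N: parser
  VP
    V: visited
    NP
      Det: a
      N: bridge
The span 'curious curious tall' is the AP node built by AP → Adj AP.

AP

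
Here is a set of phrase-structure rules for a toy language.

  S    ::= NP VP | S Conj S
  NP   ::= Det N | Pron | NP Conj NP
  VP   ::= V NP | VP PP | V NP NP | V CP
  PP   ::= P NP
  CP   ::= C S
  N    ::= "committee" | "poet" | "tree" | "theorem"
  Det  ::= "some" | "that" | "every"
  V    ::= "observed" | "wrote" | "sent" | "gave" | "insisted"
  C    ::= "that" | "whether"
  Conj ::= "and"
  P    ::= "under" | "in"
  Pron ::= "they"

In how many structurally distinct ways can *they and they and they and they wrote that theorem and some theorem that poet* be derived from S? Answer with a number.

Two of the 5 distinct bracketings:
[S [NP [NP [Pron they]] [Conj and] [NP [NP [Pron they]] [Conj and] [NP [NP [Pron they]] [Conj and] [NP [Pron they]]]]] [VP [V wrote] [NP [NP [Det that] [N theorem]] [Conj and] [NP [Det some] [N theorem]]] [NP [Det that] [N poet]]]]
[S [NP [NP [Pron they]] [Conj and] [NP [NP [NP [Pron they]] [Conj and] [NP [Pron they]]] [Conj and] [NP [Pron they]]]] [VP [V wrote] [NP [NP [Det that] [N theorem]] [Conj and] [NP [Det some] [N theorem]]] [NP [Det that] [N poet]]]]
The trees differ in how a recursive rule is bracketed over the same span.

5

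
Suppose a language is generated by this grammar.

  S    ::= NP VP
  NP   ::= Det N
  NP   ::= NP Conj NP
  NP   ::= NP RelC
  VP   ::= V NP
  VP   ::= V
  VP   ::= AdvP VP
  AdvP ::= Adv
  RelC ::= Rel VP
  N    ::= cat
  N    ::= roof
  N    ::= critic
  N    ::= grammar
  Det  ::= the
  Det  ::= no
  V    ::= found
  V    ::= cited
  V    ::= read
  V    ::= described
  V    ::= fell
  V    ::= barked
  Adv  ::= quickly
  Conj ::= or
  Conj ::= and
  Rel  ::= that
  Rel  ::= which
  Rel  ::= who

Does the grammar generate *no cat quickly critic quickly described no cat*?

Ungrammatical

An Adv word can never sit immediately before an N word in any string this grammar generates, so the substring 'quickly critic' rules out a derivation.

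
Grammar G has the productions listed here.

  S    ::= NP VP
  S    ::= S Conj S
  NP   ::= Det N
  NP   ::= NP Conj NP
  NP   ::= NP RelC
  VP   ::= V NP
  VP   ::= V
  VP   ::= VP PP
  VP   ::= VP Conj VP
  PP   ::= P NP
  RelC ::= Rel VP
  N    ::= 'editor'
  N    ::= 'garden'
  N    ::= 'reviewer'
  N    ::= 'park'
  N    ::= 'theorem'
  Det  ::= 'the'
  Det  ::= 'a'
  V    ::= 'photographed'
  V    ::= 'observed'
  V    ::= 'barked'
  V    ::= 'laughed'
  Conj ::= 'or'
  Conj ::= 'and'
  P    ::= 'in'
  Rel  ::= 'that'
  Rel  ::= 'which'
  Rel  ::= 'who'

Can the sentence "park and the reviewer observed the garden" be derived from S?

For S → NP VP, no prefix of the string parses as an NP. The alternative S rule S → S Conj S likewise has no satisfying split.

Ungrammatical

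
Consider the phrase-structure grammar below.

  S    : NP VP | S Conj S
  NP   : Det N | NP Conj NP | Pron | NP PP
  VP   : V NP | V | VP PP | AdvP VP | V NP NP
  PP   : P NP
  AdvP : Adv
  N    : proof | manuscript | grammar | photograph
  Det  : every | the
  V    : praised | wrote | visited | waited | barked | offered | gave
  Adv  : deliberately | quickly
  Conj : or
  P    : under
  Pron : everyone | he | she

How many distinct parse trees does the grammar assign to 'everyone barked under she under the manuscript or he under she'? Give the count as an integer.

10

Two of the 10 distinct bracketings:
[S [NP [Pron everyone]] [VP [VP [V barked]] [PP [P under] [NP [NP [NP [Pron she]] [PP [P under] [NP [Det the] [N manuscript]]]] [Conj or] [NP [NP [Pron he]] [PP [P under] [NP [Pron she]]]]]]]]
[S [NP [Pron everyone]] [VP [VP [V barked]] [PP [P under] [NP [NP [Pron she]] [PP [P under] [NP [NP [Det the] [N manuscript]] [Conj or] [NP [NP [Pron he]] [PP [P under] [NP [Pron she]]]]]]]]]]
The trees differ in how a recursive rule is bracketed over the same span.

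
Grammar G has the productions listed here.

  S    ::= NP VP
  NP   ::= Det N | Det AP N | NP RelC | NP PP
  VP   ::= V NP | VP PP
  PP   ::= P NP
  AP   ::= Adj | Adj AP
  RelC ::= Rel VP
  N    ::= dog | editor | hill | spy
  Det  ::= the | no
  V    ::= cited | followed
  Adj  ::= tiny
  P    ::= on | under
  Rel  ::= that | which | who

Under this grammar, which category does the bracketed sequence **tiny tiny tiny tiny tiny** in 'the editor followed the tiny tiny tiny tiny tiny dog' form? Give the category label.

AP

[S [NP [Det the] [N editor]] [VP [V followed] [NP [Det the] [AP [Adj tiny] [AP [Adj tiny] [AP [Adj tiny] [AP [Adj tiny] [AP [Adj tiny]]]]]] [N dog]]]]
The span 'tiny tiny tiny tiny tiny' is the AP node built by AP → Adj AP.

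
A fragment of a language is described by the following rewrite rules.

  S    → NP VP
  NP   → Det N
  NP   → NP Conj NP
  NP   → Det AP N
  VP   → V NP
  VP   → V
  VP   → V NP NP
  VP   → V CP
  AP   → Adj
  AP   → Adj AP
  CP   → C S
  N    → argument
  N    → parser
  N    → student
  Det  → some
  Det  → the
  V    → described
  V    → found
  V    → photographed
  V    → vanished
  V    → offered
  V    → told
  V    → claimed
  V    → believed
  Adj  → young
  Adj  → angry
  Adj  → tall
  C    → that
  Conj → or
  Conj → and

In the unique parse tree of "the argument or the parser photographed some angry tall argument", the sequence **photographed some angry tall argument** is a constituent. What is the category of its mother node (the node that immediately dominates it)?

S
  NP
    NP
      Det: the
      N: argument
    Conj: or
    NP
      Det: the
      N: parser
  VP
    V: photographed
    NP
      Det: some
      AP
        Adj: angry
        AP
          Adj: tall
      N: argument
The span 'photographed some angry tall argument' is the VP node built by VP → V NP.
Its mother is the S built by S → NP VP.

S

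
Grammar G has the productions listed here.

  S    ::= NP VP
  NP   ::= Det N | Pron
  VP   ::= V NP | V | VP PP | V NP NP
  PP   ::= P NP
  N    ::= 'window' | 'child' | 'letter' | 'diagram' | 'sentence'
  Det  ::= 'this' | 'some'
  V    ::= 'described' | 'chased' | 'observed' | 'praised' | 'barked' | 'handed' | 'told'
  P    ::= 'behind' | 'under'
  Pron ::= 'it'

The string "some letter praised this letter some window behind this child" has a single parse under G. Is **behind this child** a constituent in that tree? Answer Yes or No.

Yes

[S [NP [Det some] [N letter]] [VP [VP [V praised] [NP [Det this] [N letter]] [NP [Det some] [N window]]] [PP [P behind] [NP [Det this] [N child]]]]]
The words 'behind this child' are exhaustively dominated by a single PP node (built by PP → P NP), so they form a constituent.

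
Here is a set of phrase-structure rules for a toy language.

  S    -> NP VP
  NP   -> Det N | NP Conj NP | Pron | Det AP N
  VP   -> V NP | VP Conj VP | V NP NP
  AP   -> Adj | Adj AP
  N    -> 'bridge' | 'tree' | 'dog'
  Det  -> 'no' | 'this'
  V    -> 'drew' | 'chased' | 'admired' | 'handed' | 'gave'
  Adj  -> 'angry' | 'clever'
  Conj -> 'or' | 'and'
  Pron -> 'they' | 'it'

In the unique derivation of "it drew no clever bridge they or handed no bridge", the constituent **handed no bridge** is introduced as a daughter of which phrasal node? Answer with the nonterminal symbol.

VP

S
  NP
    Pron: it
  VP
    VP
      V: drew
      NP
        Det: no
        AP
          Adj: clever
        N: bridge
      NP
        Pron: they
    Conj: or
    VP
      V: handed
      NP
        Det: no
        N: bridge
The span 'handed no bridge' is the VP node built by VP → V NP.
Its mother is the VP built by VP → VP Conj VP.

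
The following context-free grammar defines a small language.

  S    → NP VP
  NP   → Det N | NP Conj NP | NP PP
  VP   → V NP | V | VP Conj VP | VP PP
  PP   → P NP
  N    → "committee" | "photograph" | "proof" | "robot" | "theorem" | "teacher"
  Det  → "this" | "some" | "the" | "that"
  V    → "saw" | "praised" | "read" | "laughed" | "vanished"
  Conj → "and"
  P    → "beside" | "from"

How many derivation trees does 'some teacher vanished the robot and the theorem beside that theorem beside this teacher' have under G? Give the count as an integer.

9

Two of the 9 distinct bracketings:
[S [NP [Det some] [N teacher]] [VP [V vanished] [NP [NP [Det the] [N robot]] [Conj and] [NP [NP [Det the] [N theorem]] [PP [P beside] [NP [NP [Det that] [N theorem]] [PP [P beside] [NP [Det this] [N teacher]]]]]]]]]
[S [NP [Det some] [N teacher]] [VP [V vanished] [NP [NP [Det the] [N robot]] [Conj and] [NP [NP [NP [Det the] [N theorem]] [PP [P beside] [NP [Det that] [N theorem]]]] [PP [P beside] [NP [Det this] [N teacher]]]]]]]
The trees differ in how a recursive rule is bracketed over the same span.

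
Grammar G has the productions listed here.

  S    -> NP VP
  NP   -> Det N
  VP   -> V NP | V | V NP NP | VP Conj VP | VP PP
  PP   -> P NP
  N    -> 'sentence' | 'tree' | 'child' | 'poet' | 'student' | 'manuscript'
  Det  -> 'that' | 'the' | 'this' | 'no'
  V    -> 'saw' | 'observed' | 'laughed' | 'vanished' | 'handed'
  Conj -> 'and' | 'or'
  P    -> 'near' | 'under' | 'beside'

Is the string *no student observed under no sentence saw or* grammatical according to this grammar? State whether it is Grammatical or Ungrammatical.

For S → NP VP, the only prefix that parses as NP is 'no student', but the remainder 'observed under no sentence saw or' is not a VP under these rules.

Ungrammatical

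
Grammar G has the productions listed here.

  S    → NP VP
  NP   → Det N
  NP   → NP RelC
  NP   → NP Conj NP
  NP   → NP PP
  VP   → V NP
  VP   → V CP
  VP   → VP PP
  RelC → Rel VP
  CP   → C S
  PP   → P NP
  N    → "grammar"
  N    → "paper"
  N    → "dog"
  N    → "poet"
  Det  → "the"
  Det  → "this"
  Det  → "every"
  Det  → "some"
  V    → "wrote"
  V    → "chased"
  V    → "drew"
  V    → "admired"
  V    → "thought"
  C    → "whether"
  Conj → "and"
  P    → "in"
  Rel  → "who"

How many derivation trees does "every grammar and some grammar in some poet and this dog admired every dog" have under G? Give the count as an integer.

5

Two of the 5 distinct bracketings:
[S [NP [NP [Det every] [N grammar]] [Conj and] [NP [NP [NP [Det some] [N grammar]] [PP [P in] [NP [Det some] [N poet]]]] [Conj and] [NP [Det this] [N dog]]]] [VP [V admired] [NP [Det every] [N dog]]]]
[S [NP [NP [Det every] [N grammar]] [Conj and] [NP [NP [Det some] [N grammar]] [PP [P in] [NP [NP [Det some] [N poet]] [Conj and] [NP [Det this] [N dog]]]]]] [VP [V admired] [NP [Det every] [N dog]]]]
The trees differ in how a recursive rule is bracketed over the same span.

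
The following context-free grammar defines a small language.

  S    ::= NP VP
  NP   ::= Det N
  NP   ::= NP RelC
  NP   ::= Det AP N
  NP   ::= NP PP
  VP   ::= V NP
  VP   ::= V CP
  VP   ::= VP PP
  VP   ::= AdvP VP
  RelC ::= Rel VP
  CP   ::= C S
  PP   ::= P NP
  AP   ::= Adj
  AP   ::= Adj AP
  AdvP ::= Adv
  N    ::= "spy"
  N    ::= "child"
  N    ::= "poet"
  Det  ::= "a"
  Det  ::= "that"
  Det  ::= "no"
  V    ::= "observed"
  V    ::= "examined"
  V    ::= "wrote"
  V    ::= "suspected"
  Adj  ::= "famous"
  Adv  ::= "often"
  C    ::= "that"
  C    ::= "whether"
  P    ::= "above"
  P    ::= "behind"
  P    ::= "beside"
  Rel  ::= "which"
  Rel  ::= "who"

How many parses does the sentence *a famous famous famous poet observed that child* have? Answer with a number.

[S [NP [Det a] [AP [Adj famous] [AP [Adj famous] [AP [Adj famous]]]] [N poet]] [VP [V observed] [NP [Det that] [N child]]]]
No rule offers an alternative attachment or grouping for any span, so this is the only derivation.

1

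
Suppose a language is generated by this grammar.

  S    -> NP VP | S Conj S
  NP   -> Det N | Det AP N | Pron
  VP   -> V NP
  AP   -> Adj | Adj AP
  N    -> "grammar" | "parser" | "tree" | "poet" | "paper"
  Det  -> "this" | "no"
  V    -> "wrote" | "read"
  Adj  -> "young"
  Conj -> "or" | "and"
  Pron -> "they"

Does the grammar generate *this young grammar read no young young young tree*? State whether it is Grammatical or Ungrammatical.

Grammatical

S
  NP
    Det: this
    AP
      Adj: young
    N: grammar
  VP
    V: read
    NP
      Det: no
      AP
        Adj: young
        AP
          Adj: young
          AP
            Adj: young
      N: tree
Every word is introduced by a lexical rule and the phrasal rules combine the resulting categories into a single S.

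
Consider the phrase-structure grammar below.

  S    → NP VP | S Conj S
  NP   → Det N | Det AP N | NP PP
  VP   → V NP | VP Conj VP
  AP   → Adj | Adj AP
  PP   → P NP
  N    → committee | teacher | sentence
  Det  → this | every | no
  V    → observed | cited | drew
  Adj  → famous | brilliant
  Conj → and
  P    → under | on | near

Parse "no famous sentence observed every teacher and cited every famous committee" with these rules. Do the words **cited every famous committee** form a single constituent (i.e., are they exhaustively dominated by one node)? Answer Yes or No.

[S [NP [Det no] [AP [Adj famous]] [N sentence]] [VP [VP [V observed] [NP [Det every] [N teacher]]] [Conj and] [VP [V cited] [NP [Det every] [AP [Adj famous]] [N committee]]]]]
The words 'cited every famous committee' are exhaustively dominated by a single VP node (built by VP → V NP), so they form a constituent.

Yes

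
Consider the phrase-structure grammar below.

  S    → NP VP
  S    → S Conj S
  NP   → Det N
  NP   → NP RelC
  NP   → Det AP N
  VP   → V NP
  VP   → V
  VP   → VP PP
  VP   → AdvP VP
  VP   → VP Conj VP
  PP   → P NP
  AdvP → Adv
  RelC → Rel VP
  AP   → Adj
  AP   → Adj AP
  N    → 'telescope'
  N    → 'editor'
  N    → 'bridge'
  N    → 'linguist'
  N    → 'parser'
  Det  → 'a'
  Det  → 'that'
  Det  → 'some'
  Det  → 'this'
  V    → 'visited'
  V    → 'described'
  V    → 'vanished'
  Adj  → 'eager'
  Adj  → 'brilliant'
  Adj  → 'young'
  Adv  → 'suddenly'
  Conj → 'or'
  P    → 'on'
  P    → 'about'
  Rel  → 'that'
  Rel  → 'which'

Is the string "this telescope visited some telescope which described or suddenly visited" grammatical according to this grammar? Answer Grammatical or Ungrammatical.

Grammatical

S
  NP
    Det: this
    N: telescope
  VP
    V: visited
    NP
      NP
        Det: some
        N: telescope
      RelC
        Rel: which
        VP
          VP
            V: described
          Conj: or
          VP
            AdvP
              Adv: suddenly
            VP
              V: visited
Each bracket corresponds to one application of a listed rule, so the string is derivable from S.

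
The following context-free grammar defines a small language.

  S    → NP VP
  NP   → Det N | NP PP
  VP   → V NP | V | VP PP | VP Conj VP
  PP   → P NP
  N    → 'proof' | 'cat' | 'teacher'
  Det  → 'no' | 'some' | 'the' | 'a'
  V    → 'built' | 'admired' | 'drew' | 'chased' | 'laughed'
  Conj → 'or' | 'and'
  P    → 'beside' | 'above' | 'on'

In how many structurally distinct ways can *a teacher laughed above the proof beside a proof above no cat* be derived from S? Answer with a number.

5

Two of the 5 distinct bracketings:
[S [NP [Det a] [N teacher]] [VP [VP [V laughed]] [PP [P above] [NP [NP [Det the] [N proof]] [PP [P beside] [NP [NP [Det a] [N proof]] [PP [P above] [NP [Det no] [N cat]]]]]]]]]
[S [NP [Det a] [N teacher]] [VP [VP [V laughed]] [PP [P above] [NP [NP [NP [Det the] [N proof]] [PP [P beside] [NP [Det a] [N proof]]]] [PP [P above] [NP [Det no] [N cat]]]]]]]
The trees differ in how a recursive rule is bracketed over the same span.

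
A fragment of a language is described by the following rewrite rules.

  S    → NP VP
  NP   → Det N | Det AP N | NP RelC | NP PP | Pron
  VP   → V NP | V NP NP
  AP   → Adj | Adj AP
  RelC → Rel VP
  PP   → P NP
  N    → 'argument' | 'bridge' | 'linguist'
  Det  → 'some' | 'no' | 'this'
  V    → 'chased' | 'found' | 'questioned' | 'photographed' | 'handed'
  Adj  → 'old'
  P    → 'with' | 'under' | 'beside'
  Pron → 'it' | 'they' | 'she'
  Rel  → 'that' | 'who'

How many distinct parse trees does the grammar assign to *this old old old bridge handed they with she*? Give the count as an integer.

[S [NP [Det this] [AP [Adj old] [AP [Adj old] [AP [Adj old]]]] [N bridge]] [VP [V handed] [NP [NP [Pron they]] [PP [P with] [NP [Pron she]]]]]]
No rule offers an alternative attachment or grouping for any span, so this is the only derivation.

1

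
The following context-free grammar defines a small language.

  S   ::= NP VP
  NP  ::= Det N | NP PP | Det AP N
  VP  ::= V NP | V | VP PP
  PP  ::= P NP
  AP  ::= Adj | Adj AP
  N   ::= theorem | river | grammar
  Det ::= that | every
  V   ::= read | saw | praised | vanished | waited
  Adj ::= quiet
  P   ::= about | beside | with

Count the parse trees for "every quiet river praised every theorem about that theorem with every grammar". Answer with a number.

5

Two of the 5 distinct bracketings:
[S [NP [Det every] [AP [Adj quiet]] [N river]] [VP [V praised] [NP [NP [Det every] [N theorem]] [PP [P about] [NP [NP [Det that] [N theorem]] [PP [P with] [NP [Det every] [N grammar]]]]]]]]
[S [NP [Det every] [AP [Adj quiet]] [N river]] [VP [V praised] [NP [NP [NP [Det every] [N theorem]] [PP [P about] [NP [Det that] [N theorem]]]] [PP [P with] [NP [Det every] [N grammar]]]]]]
The trees differ in how a recursive rule is bracketed over the same span.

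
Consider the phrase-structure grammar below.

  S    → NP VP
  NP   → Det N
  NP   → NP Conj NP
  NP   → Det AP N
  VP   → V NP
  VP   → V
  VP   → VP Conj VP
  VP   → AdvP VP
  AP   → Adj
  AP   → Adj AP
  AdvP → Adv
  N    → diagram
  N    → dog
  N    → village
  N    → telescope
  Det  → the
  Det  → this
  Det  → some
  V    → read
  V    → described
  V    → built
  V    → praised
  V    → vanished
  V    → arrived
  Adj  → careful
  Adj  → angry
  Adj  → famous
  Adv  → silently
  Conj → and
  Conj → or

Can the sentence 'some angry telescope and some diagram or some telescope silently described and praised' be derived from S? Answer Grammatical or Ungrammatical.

S
  NP
    NP
      Det: some
      AP
        Adj: angry
      N: telescope
    Conj: and
    NP
      NP
        Det: some
        N: diagram
      Conj: or
      NP
        Det: some
        N: telescope
  VP
    VP
      AdvP
        Adv: silently
      VP
        V: described
    Conj: and
    VP
      V: praised
Every word is introduced by a lexical rule and the phrasal rules combine the resulting categories into a single S.

Grammatical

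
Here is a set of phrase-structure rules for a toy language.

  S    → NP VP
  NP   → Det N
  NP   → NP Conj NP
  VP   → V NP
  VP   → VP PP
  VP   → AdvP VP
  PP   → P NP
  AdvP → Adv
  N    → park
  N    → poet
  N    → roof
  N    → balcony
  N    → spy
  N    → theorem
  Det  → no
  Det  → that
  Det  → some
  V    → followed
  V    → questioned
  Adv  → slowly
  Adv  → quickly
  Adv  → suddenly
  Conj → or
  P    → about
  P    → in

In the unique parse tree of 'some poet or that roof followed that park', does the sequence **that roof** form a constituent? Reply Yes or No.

Yes

[S [NP [NP [Det some] [N poet]] [Conj or] [NP [Det that] [N roof]]] [VP [V followed] [NP [Det that] [N park]]]]
The words 'that roof' are exhaustively dominated by a single NP node (built by NP → Det N), so they form a constituent.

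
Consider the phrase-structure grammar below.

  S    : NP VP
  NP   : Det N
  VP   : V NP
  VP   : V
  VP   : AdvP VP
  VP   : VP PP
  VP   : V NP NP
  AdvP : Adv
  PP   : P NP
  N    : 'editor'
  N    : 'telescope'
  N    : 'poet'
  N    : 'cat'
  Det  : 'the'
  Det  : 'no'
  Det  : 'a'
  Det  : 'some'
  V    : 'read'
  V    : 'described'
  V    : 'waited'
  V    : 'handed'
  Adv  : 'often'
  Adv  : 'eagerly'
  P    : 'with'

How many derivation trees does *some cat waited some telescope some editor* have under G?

[S [NP [Det some] [N cat]] [VP [V waited] [NP [Det some] [N telescope]] [NP [Det some] [N editor]]]]
No rule offers an alternative attachment or grouping for any span, so this is the only derivation.

1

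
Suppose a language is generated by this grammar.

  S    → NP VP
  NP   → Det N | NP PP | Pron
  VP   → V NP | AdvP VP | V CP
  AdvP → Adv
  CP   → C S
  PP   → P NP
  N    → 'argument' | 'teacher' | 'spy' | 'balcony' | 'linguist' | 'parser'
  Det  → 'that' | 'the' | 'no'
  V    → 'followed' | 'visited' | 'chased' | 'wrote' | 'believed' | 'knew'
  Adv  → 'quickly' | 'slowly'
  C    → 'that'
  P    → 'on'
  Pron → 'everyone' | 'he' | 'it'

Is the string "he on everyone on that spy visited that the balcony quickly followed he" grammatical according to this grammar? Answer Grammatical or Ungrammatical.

Grammatical

[S [NP [NP [Pron he]] [PP [P on] [NP [NP [Pron everyone]] [PP [P on] [NP [Det that] [N spy]]]]]] [VP [V visited] [CP [C that] [S [NP [Det the] [N balcony]] [VP [AdvP [Adv quickly]] [VP [V followed] [NP [Pron he]]]]]]]]
Every word is introduced by a lexical rule and the phrasal rules combine the resulting categories into a single S.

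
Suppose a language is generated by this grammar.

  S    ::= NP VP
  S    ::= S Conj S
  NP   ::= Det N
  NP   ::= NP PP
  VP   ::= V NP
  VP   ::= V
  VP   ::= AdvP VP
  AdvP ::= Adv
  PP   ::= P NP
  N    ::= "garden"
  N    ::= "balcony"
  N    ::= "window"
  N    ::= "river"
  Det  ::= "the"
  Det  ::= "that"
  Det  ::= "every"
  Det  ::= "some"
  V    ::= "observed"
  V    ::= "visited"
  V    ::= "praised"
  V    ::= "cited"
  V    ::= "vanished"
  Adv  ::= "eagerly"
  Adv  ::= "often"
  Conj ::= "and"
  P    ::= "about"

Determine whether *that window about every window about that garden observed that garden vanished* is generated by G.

For S → NP VP, every NP-prefix leaves a non-VP remainder: after 'that window' the remainder is not a VP; after 'that window about every window' the remainder is not a VP; after 'that window about every window about that garden' the remainder is not a VP. The alternative S rule S → S Conj S likewise has no satisfying split.

Ungrammatical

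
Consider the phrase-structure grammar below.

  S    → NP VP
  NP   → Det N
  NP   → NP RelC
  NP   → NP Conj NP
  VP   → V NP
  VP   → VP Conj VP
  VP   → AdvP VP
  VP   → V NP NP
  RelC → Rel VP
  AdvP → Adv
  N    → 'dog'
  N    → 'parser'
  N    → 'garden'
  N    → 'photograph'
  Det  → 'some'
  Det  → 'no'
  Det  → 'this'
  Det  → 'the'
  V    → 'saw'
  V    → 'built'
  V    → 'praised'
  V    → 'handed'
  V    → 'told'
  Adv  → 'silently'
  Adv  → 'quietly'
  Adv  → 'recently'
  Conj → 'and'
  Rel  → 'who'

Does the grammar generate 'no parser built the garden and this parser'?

S
  NP
    Det: no
    N: parser
  VP
    V: built
    NP
      NP
        Det: the
        N: garden
      Conj: and
      NP
        Det: this
        N: parser
Each bracket corresponds to one application of a listed rule, so the string is derivable from S.

Grammatical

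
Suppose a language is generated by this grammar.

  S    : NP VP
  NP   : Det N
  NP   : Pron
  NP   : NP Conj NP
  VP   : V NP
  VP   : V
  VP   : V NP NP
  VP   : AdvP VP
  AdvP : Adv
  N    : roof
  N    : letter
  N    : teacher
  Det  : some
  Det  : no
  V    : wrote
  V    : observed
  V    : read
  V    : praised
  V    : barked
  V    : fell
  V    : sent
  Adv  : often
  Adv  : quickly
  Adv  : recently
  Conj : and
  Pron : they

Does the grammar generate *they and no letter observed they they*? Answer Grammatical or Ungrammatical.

[S [NP [NP [Pron they]] [Conj and] [NP [Det no] [N letter]]] [VP [V observed] [NP [Pron they]] [NP [Pron they]]]]
Every word is introduced by a lexical rule and the phrasal rules combine the resulting categories into a single S.

Grammatical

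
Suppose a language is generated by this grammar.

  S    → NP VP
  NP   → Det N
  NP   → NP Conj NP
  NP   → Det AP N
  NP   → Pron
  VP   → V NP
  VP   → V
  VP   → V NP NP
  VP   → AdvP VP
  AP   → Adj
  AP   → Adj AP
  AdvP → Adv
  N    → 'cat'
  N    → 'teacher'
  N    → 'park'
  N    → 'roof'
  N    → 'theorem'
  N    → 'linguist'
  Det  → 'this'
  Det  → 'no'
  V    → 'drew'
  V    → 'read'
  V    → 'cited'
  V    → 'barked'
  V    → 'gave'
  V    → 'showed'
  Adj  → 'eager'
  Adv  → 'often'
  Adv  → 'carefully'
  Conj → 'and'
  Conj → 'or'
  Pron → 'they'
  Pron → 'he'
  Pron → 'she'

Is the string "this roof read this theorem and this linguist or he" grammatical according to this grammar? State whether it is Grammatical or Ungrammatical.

Grammatical

S
  NP
    Det: this
    N: roof
  VP
    V: read
    NP
      NP
        Det: this
        N: theorem
      Conj: and
      NP
        NP
          Det: this
          N: linguist
        Conj: or
        NP
          Pron: he
Each bracket corresponds to one application of a listed rule, so the string is derivable from S.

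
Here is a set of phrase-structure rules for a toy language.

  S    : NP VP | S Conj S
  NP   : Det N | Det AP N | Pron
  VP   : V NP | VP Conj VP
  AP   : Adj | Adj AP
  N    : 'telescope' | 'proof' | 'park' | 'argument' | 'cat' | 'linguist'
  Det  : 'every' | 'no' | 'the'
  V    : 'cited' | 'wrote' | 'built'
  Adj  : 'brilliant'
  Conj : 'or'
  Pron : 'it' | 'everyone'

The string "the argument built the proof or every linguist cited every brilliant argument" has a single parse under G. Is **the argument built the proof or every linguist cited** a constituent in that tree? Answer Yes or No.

No

[S [S [NP [Det the] [N argument]] [VP [V built] [NP [Det the] [N proof]]]] [Conj or] [S [NP [Det every] [N linguist]] [VP [V cited] [NP [Det every] [AP [Adj brilliant]] [N argument]]]]]
The smallest constituent containing 'the argument built the proof or every linguist cited' is the S spanning 'the argument built the proof or every linguist cited every brilliant argument'; no single node in the tree dominates exactly the given words.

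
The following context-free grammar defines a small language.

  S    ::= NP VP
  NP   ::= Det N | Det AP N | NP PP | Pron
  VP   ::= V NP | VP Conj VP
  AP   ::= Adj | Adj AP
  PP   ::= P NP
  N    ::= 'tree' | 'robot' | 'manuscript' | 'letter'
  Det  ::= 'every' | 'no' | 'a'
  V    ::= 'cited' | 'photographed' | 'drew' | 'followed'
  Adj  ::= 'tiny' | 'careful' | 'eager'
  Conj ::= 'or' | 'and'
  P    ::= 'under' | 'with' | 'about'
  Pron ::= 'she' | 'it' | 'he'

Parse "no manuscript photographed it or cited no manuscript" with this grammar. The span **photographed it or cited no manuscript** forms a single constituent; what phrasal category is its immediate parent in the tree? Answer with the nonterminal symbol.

S

S
  NP
    Det: no
    N: manuscript
  VP
    VP
      V: photographed
      NP
        Pron: it
    Conj: or
    VP
      V: cited
      NP
        Det: no
        N: manuscript
The span 'photographed it or cited no manuscript' is the VP node built by VP → VP Conj VP.
Its mother is the S built by S → NP VP.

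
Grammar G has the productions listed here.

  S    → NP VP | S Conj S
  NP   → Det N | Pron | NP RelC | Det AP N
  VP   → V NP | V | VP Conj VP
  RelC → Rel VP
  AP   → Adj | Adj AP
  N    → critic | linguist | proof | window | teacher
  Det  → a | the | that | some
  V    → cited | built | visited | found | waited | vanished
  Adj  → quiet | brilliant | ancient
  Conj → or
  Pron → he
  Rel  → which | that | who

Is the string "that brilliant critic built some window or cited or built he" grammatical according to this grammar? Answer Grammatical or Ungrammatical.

Grammatical

S
  NP
    Det: that
    AP
      Adj: brilliant
    N: critic
  VP
    VP
      V: built
      NP
        Det: some
        N: window
    Conj: or
    VP
      VP
        V: cited
      Conj: or
      VP
        V: built
        NP
          Pron: he
Each bracket corresponds to one application of a listed rule, so the string is derivable from S.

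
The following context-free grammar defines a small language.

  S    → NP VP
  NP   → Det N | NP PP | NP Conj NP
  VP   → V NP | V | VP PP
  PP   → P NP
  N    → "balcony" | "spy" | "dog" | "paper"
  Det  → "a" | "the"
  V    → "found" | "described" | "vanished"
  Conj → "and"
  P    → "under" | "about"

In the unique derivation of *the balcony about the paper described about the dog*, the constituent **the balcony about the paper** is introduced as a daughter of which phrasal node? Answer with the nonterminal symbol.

S

[S [NP [NP [Det the] [N balcony]] [PP [P about] [NP [Det the] [N paper]]]] [VP [VP [V described]] [PP [P about] [NP [Det the] [N dog]]]]]
The span 'the balcony about the paper' is the NP node built by NP → NP PP.
Its mother is the S built by S → NP VP.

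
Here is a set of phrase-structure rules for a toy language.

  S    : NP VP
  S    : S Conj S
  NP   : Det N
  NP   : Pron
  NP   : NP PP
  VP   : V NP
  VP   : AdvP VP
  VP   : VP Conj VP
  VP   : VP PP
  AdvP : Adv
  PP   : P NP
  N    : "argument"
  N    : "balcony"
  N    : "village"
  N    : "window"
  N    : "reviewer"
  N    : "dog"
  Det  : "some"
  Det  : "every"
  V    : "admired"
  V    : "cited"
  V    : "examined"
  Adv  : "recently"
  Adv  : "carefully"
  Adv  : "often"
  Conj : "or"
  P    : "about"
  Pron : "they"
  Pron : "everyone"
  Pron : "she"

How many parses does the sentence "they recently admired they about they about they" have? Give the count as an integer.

Two of the 9 distinct bracketings:
[S [NP [Pron they]] [VP [AdvP [Adv recently]] [VP [V admired] [NP [NP [Pron they]] [PP [P about] [NP [NP [Pron they]] [PP [P about] [NP [Pron they]]]]]]]]]
[S [NP [Pron they]] [VP [AdvP [Adv recently]] [VP [V admired] [NP [NP [NP [Pron they]] [PP [P about] [NP [Pron they]]]] [PP [P about] [NP [Pron they]]]]]]]
The trees differ in how a recursive rule is bracketed over the same span.

9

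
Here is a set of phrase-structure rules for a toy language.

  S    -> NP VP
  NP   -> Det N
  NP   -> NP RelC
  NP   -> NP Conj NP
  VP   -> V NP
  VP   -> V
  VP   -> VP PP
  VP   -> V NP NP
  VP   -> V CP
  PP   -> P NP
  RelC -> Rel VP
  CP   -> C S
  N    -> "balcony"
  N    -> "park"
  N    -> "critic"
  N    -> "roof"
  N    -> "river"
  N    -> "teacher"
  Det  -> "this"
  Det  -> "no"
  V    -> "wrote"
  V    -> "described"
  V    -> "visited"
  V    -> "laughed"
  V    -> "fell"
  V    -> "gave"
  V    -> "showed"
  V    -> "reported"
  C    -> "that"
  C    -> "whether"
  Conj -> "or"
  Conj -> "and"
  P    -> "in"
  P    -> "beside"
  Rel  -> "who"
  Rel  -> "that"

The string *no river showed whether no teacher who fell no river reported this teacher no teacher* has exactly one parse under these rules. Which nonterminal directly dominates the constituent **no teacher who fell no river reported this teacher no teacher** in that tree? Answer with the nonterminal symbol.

CP

S
  NP
    Det: no
    N: river
  VP
    V: showed
    CP
      C: whether
      S
        NP
          NP
            Det: no
            N: teacher
          RelC
            Rel: who
            VP
              V: fell
              NP
                Det: no
                N: river
        VP
          V: reported
          NP
            Det: this
            N: teacher
          NP
            Det: no
            N: teacher
The span 'no teacher who fell no river reported this teacher no teacher' is the S node built by S → NP VP.
Its mother is the CP built by CP → C S.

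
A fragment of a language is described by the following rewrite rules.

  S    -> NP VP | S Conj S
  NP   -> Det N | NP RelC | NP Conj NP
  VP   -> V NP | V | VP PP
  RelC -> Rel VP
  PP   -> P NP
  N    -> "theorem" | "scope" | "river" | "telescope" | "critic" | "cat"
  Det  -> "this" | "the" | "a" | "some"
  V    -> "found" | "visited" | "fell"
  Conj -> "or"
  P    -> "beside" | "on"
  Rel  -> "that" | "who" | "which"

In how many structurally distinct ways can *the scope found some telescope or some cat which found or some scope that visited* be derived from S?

7

Two of the 7 distinct bracketings:
[S [NP [Det the] [N scope]] [VP [V found] [NP [NP [NP [Det some] [N telescope]] [Conj or] [NP [NP [NP [Det some] [N cat]] [RelC [Rel which] [VP [V found]]]] [Conj or] [NP [Det some] [N scope]]]] [RelC [Rel that] [VP [V visited]]]]]]
[S [NP [Det the] [N scope]] [VP [V found] [NP [NP [NP [NP [NP [Det some] [N telescope]] [Conj or] [NP [Det some] [N cat]]] [RelC [Rel which] [VP [V found]]]] [Conj or] [NP [Det some] [N scope]]] [RelC [Rel that] [VP [V visited]]]]]]
The trees differ in how a recursive rule is bracketed over the same span.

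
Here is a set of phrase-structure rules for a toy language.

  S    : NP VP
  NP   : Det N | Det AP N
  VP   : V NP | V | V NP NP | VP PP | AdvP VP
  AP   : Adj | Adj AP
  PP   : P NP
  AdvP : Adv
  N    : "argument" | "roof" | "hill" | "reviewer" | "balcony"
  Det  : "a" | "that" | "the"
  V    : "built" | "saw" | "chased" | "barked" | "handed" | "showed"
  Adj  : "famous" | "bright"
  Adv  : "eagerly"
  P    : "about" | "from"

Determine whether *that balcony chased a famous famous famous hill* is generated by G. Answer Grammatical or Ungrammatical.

[S [NP [Det that] [N balcony]] [VP [V chased] [NP [Det a] [AP [Adj famous] [AP [Adj famous] [AP [Adj famous]]]] [N hill]]]]
The bracketing above is licensed at every node by one of the given productions, with S at the root.

Grammatical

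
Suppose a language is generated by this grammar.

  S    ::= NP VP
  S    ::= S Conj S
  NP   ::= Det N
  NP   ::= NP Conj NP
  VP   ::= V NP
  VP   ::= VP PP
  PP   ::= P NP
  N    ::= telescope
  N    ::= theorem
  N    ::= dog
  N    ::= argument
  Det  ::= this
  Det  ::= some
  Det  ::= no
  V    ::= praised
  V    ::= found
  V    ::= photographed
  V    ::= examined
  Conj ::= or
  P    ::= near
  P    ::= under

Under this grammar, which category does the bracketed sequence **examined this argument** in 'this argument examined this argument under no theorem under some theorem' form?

VP

[S [NP [Det this] [N argument]] [VP [VP [VP [V examined] [NP [Det this] [N argument]]] [PP [P under] [NP [Det no] [N theorem]]]] [PP [P under] [NP [Det some] [N theorem]]]]]
The span 'examined this argument' is the VP node built by VP → V NP.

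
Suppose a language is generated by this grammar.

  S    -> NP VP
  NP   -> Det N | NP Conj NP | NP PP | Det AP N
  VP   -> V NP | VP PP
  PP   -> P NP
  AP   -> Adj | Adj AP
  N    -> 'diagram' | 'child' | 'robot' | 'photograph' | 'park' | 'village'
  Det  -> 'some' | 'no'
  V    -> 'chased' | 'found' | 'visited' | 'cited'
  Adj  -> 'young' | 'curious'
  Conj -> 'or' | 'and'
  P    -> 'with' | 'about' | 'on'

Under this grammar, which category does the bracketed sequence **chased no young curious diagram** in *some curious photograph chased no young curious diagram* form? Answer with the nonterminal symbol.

[S [NP [Det some] [AP [Adj curious]] [N photograph]] [VP [V chased] [NP [Det no] [AP [Adj young] [AP [Adj curious]]] [N diagram]]]]
The span 'chased no young curious diagram' is the VP node built by VP → V NP.

VP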